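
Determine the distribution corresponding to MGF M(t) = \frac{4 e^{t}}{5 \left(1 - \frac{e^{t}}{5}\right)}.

The MGF M(t) = \frac{4 e^{t}}{5 \left(1 - \frac{e^{t}}{5}\right)} is the standard form for the Geometric distribution.
Comparing with the known MGF formula identifies: Geometric(p=4/5), X = trial number of first success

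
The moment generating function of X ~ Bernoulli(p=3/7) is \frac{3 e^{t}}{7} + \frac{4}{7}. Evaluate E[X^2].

To find E[X^2], compute M^(2)(0):
M^(1)(t) = \frac{3 e^{t}}{7}
M^(2)(t) = \frac{3 e^{t}}{7}
M^(2)(0) = \frac{3}{7}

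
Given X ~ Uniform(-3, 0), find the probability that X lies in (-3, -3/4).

P(-3 < X < -3/4) = ∫_{-3}^{-3/4} f(x) dx
where f(x) = \frac{1}{3}
= \frac{3}{4}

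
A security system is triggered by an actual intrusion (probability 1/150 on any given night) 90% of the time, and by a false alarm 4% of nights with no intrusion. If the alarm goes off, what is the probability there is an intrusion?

Let D = the rare event, + = positive/flagged.
P(D) = 1/150
P(+|D) = 90/100 = 9/10
P(+|D') = 4/100 = 1/25
P(+) = P(+|D)P(D) + P(+|D')P(D')
     = \frac{9}{10} × \frac{1}{150} + \frac{1}{25} × \frac{149}{150}
     = \frac{343}{7500}
P(D|+) = P(+|D)P(D)/P(+) = \frac{45}{343}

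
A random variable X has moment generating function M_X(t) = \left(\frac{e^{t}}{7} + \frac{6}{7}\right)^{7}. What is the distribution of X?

The MGF M(t) = \left(\frac{e^{t}}{7} + \frac{6}{7}\right)^{7} is the standard form for the Binomial distribution.
Comparing with the known MGF formula identifies: Binomial(n=7, p=1/7)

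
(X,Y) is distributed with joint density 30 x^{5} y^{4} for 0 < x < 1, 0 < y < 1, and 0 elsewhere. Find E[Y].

E[Y] = ∫_0^1 ∫_0^1 y × f(x,y) dx dy
= \frac{5}{6}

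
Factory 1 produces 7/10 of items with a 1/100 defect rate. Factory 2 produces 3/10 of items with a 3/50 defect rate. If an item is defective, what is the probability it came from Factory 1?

Using Bayes' theorem:
P(F1) = 7/10, P(D|F1) = 1/100
P(F2) = 3/10, P(D|F2) = 3/50
P(D) = P(D|F1)P(F1) + P(D|F2)P(F2)
     = \frac{1}{40}
P(F1|D) = P(D|F1)P(F1) / P(D)
= \frac{7}{25}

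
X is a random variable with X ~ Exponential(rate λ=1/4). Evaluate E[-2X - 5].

For X ~ Exponential(rate λ=1/4):
E[X] = 4
E[-2X - 5] = -2 × E[X] - 5 = -13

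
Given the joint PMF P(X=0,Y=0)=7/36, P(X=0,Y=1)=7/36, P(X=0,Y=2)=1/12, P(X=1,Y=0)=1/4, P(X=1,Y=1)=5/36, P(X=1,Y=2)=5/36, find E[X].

First find marginal of X:
P(X=0) = 17/36
P(X=1) = 19/36
E[X] = 0 × 17/36 + 1 × 19/36 = 19/36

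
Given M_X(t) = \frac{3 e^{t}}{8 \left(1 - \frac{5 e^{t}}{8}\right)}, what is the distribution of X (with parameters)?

The MGF M(t) = \frac{3 e^{t}}{8 \left(1 - \frac{5 e^{t}}{8}\right)} is the standard form for the Geometric distribution.
Comparing with the known MGF formula identifies: Geometric(p=3/8), X = trial number of first success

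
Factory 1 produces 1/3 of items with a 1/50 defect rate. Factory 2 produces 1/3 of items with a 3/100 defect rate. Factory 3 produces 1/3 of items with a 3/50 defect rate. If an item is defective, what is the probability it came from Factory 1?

Using Bayes' theorem:
P(F1) = 1/3, P(D|F1) = 1/50
P(F2) = 1/3, P(D|F2) = 3/100
P(F3) = 1/3, P(D|F3) = 3/50
P(D) = P(D|F1)P(F1) + P(D|F2)P(F2) + P(D|F3)P(F3)
     = \frac{11}{300}
P(F1|D) = P(D|F1)P(F1) / P(D)
= \frac{2}{11}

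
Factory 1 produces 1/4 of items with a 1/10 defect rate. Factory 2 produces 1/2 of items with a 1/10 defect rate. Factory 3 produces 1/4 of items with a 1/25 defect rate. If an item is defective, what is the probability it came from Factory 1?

Using Bayes' theorem:
P(F1) = 1/4, P(D|F1) = 1/10
P(F2) = 1/2, P(D|F2) = 1/10
P(F3) = 1/4, P(D|F3) = 1/25
P(D) = P(D|F1)P(F1) + P(D|F2)P(F2) + P(D|F3)P(F3)
     = \frac{17}{200}
P(F1|D) = P(D|F1)P(F1) / P(D)
= \frac{5}{17}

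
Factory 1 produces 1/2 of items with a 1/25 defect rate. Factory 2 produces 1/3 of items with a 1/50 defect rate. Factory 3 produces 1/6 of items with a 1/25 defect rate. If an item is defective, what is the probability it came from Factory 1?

Using Bayes' theorem:
P(F1) = 1/2, P(D|F1) = 1/25
P(F2) = 1/3, P(D|F2) = 1/50
P(F3) = 1/6, P(D|F3) = 1/25
P(D) = P(D|F1)P(F1) + P(D|F2)P(F2) + P(D|F3)P(F3)
     = \frac{1}{30}
P(F1|D) = P(D|F1)P(F1) / P(D)
= \frac{3}{5}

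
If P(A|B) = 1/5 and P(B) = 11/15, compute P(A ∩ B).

By definition, P(A|B) = P(A ∩ B) / P(B)
So P(A ∩ B) = P(A|B) × P(B)
= 1/5 × 11/15
= 11/75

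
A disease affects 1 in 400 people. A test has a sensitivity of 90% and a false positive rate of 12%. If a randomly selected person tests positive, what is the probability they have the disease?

Let D = the rare event, + = positive/flagged.
P(D) = 1/400
P(+|D) = 90/100 = 9/10
P(+|D') = 12/100 = 3/25
P(+) = P(+|D)P(D) + P(+|D')P(D')
     = \frac{9}{10} × \frac{1}{400} + \frac{3}{25} × \frac{399}{400}
     = \frac{2439}{20000}
P(D|+) = P(+|D)P(D)/P(+) = \frac{5}{271}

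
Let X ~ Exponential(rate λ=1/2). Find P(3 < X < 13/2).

P(3 < X < 13/2) = ∫_{3}^{13/2} f(x) dx
where f(x) = \frac{e^{- \frac{x}{2}}}{2}
= - \frac{1}{e^{\frac{13}{4}}} + e^{- \frac{3}{2}}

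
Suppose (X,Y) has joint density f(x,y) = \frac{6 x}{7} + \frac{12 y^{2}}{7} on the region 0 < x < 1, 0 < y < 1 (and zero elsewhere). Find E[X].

E[X] = ∫_0^1 ∫_0^1 x × f(x,y) dy dx
= ∫_0^1 ∫_0^1 x × (\frac{6 x}{7} + \frac{12 y^{2}}{7}) dy dx
= \frac{4}{7}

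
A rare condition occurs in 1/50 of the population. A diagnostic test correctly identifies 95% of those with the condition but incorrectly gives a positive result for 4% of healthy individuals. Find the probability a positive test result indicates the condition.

Let D = the rare event, + = positive/flagged.
P(D) = 1/50
P(+|D) = 95/100 = 19/20
P(+|D') = 4/100 = 1/25
P(+) = P(+|D)P(D) + P(+|D')P(D')
     = \frac{19}{20} × \frac{1}{50} + \frac{1}{25} × \frac{49}{50}
     = \frac{291}{5000}
P(D|+) = P(+|D)P(D)/P(+) = \frac{95}{291}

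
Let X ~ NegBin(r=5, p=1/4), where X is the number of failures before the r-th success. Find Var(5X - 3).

For X ~ NegBin(r=5, p=1/4), where X is the number of failures before the r-th success:
Var(X) = 60
Var(5X - 3) = (5)² × Var(X) = 25 × 60 = 1500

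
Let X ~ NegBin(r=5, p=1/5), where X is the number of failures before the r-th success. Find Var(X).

For X ~ NegBin(r=5, p=1/5), where X is the number of failures before the r-th success:
Var(X) = 100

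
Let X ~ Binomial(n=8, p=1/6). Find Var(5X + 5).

For X ~ Binomial(n=8, p=1/6):
Var(X) = \frac{10}{9}
Var(5X + 5) = (5)² × Var(X) = 25 × \frac{10}{9} = \frac{250}{9}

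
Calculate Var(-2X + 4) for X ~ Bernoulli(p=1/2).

For X ~ Bernoulli(p=1/2):
Var(X) = \frac{1}{4}
Var(-2X + 4) = (-2)² × Var(X) = 4 × \frac{1}{4} = 1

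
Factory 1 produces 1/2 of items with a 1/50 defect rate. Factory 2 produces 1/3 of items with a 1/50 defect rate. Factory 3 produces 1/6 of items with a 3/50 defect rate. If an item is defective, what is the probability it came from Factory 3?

Using Bayes' theorem:
P(F1) = 1/2, P(D|F1) = 1/50
P(F2) = 1/3, P(D|F2) = 1/50
P(F3) = 1/6, P(D|F3) = 3/50
P(D) = P(D|F1)P(F1) + P(D|F2)P(F2) + P(D|F3)P(F3)
     = \frac{2}{75}
P(F3|D) = P(D|F3)P(F3) / P(D)
= \frac{3}{8}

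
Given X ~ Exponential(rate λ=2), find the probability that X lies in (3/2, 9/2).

P(3/2 < X < 9/2) = ∫_{3/2}^{9/2} f(x) dx
where f(x) = 2 e^{- 2 x}
= - \frac{1 - e^{6}}{e^{9}}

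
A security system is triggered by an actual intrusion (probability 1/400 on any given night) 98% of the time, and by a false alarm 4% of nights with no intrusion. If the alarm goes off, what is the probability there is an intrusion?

Let D = the rare event, + = positive/flagged.
P(D) = 1/400
P(+|D) = 98/100 = 49/50
P(+|D') = 4/100 = 1/25
P(+) = P(+|D)P(D) + P(+|D')P(D')
     = \frac{49}{50} × \frac{1}{400} + \frac{1}{25} × \frac{399}{400}
     = \frac{847}{20000}
P(D|+) = P(+|D)P(D)/P(+) = \frac{7}{121}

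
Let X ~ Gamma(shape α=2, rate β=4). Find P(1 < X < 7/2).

P(1 < X < 7/2) = ∫_{1}^{7/2} f(x) dx
where f(x) = 16 x e^{- 4 x}
= \frac{5 \left(-3 + e^{10}\right)}{e^{14}}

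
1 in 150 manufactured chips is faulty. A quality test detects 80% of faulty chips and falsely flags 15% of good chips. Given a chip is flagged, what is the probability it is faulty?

Let D = the rare event, + = positive/flagged.
P(D) = 1/150
P(+|D) = 80/100 = 4/5
P(+|D') = 15/100 = 3/20
P(+) = P(+|D)P(D) + P(+|D')P(D')
     = \frac{4}{5} × \frac{1}{150} + \frac{3}{20} × \frac{149}{150}
     = \frac{463}{3000}
P(D|+) = P(+|D)P(D)/P(+) = \frac{16}{463}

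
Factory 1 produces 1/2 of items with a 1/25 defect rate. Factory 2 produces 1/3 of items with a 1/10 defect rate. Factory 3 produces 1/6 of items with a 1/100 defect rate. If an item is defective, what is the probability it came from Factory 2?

Using Bayes' theorem:
P(F1) = 1/2, P(D|F1) = 1/25
P(F2) = 1/3, P(D|F2) = 1/10
P(F3) = 1/6, P(D|F3) = 1/100
P(D) = P(D|F1)P(F1) + P(D|F2)P(F2) + P(D|F3)P(F3)
     = \frac{11}{200}
P(F2|D) = P(D|F2)P(F2) / P(D)
= \frac{20}{33}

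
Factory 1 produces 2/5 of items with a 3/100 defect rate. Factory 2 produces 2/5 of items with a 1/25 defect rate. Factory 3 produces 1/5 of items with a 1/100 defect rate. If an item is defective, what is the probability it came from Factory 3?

Using Bayes' theorem:
P(F1) = 2/5, P(D|F1) = 3/100
P(F2) = 2/5, P(D|F2) = 1/25
P(F3) = 1/5, P(D|F3) = 1/100
P(D) = P(D|F1)P(F1) + P(D|F2)P(F2) + P(D|F3)P(F3)
     = \frac{3}{100}
P(F3|D) = P(D|F3)P(F3) / P(D)
= \frac{1}{15}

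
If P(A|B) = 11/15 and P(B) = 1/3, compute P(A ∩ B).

By definition, P(A|B) = P(A ∩ B) / P(B)
So P(A ∩ B) = P(A|B) × P(B)
= 11/15 × 1/3
= 11/45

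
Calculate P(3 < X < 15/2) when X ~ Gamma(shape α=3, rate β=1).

P(3 < X < 15/2) = ∫_{3}^{15/2} f(x) dx
where f(x) = \frac{x^{2} e^{- x}}{2}
= - \frac{293}{8 e^{\frac{15}{2}}} + \frac{17}{2 e^{3}}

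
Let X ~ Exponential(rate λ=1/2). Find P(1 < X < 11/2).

P(1 < X < 11/2) = ∫_{1}^{11/2} f(x) dx
where f(x) = \frac{e^{- \frac{x}{2}}}{2}
= - \frac{1}{e^{\frac{11}{4}}} + e^{- \frac{1}{2}}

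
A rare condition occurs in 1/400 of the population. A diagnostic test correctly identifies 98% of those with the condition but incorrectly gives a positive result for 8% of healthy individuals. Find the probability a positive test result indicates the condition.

Let D = the rare event, + = positive/flagged.
P(D) = 1/400
P(+|D) = 98/100 = 49/50
P(+|D') = 8/100 = 2/25
P(+) = P(+|D)P(D) + P(+|D')P(D')
     = \frac{49}{50} × \frac{1}{400} + \frac{2}{25} × \frac{399}{400}
     = \frac{329}{4000}
P(D|+) = P(+|D)P(D)/P(+) = \frac{7}{235}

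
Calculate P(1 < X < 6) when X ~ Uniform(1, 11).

P(1 < X < 6) = ∫_{1}^{6} f(x) dx
where f(x) = \frac{1}{10}
= \frac{1}{2}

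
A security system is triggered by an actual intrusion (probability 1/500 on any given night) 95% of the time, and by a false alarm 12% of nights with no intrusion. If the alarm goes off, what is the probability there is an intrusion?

Let D = the rare event, + = positive/flagged.
P(D) = 1/500
P(+|D) = 95/100 = 19/20
P(+|D') = 12/100 = 3/25
P(+) = P(+|D)P(D) + P(+|D')P(D')
     = \frac{19}{20} × \frac{1}{500} + \frac{3}{25} × \frac{499}{500}
     = \frac{6083}{50000}
P(D|+) = P(+|D)P(D)/P(+) = \frac{95}{6083}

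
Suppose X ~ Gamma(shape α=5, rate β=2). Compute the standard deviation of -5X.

For X ~ Gamma(shape α=5, rate β=2):
Var(X) = \frac{5}{4}
SD(X) = √(Var(X)) = √(\frac{5}{4}) = \frac{\sqrt{5}}{2}
SD(-5X) = |-5| × SD(X) = 5 × \frac{\sqrt{5}}{2} = \frac{5 \sqrt{5}}{2}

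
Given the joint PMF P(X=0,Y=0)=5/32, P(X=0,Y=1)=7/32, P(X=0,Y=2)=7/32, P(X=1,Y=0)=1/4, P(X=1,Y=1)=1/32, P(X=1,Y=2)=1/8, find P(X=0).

P(X=0) = P(X=0,Y=0) + P(X=0,Y=1) + P(X=0,Y=2)
= 5/32 + 7/32 + 7/32
= 19/32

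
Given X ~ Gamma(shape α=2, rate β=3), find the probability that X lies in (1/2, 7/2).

P(1/2 < X < 7/2) = ∫_{1/2}^{7/2} f(x) dx
where f(x) = 9 x e^{- 3 x}
= \frac{-23 + 5 e^{9}}{2 e^{\frac{21}{2}}}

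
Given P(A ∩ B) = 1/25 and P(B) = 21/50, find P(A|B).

P(A|B) = P(A ∩ B) / P(B)
= (1/25) / (21/50)
= 2/21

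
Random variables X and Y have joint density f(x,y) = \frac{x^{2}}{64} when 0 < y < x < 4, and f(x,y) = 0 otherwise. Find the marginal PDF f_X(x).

f_X(x) = ∫_0^x \frac{x^{2}}{64} dy = \frac{x^{3}}{64}
for 0 < x < 4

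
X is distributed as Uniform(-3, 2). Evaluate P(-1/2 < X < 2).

P(-1/2 < X < 2) = ∫_{-1/2}^{2} f(x) dx
where f(x) = \frac{1}{5}
= \frac{1}{2}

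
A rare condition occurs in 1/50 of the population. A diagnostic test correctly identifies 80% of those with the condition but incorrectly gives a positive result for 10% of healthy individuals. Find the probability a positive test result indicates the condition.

Let D = the rare event, + = positive/flagged.
P(D) = 1/50
P(+|D) = 80/100 = 4/5
P(+|D') = 10/100 = 1/10
P(+) = P(+|D)P(D) + P(+|D')P(D')
     = \frac{4}{5} × \frac{1}{50} + \frac{1}{10} × \frac{49}{50}
     = \frac{57}{500}
P(D|+) = P(+|D)P(D)/P(+) = \frac{8}{57}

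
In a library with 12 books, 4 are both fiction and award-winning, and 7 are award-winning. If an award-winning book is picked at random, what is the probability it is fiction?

P(A ∩ B) = 4/12 = 1/3
P(B) = 7/12
P(A|B) = P(A ∩ B) / P(B) = (1/3) / (7/12) = 4/7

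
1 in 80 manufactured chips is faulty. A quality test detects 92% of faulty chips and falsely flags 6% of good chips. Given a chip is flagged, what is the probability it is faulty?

Let D = the rare event, + = positive/flagged.
P(D) = 1/80
P(+|D) = 92/100 = 23/25
P(+|D') = 6/100 = 3/50
P(+) = P(+|D)P(D) + P(+|D')P(D')
     = \frac{23}{25} × \frac{1}{80} + \frac{3}{50} × \frac{79}{80}
     = \frac{283}{4000}
P(D|+) = P(+|D)P(D)/P(+) = \frac{46}{283}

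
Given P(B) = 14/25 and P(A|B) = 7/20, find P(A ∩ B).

By definition, P(A|B) = P(A ∩ B) / P(B)
So P(A ∩ B) = P(A|B) × P(B)
= 7/20 × 14/25
= 49/250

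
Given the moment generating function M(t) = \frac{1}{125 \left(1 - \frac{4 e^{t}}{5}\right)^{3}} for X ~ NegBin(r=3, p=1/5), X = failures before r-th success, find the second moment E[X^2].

To find E[X^2], compute M^(2)(0):
M^(1)(t) = \frac{12 e^{t}}{625 \left(1 - \frac{4 e^{t}}{5}\right)^{4}}
M^(2)(t) = \frac{12 e^{t}}{625 \left(1 - \frac{4 e^{t}}{5}\right)^{4}} + \frac{192 e^{2 t}}{3125 \left(1 - \frac{4 e^{t}}{5}\right)^{5}}
M^(2)(0) = 204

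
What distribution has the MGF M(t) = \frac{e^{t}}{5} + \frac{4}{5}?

The MGF M(t) = \frac{e^{t}}{5} + \frac{4}{5} is the standard form for the Bernoulli distribution.
Comparing with the known MGF formula identifies: Bernoulli(p=1/5)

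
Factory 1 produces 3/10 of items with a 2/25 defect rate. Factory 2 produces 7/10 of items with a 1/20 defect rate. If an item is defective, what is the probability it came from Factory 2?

Using Bayes' theorem:
P(F1) = 3/10, P(D|F1) = 2/25
P(F2) = 7/10, P(D|F2) = 1/20
P(D) = P(D|F1)P(F1) + P(D|F2)P(F2)
     = \frac{59}{1000}
P(F2|D) = P(D|F2)P(F2) / P(D)
= \frac{35}{59}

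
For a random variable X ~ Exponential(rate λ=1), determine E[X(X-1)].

E[X(X-1)] = E[X² - X] = E[X²] - E[X]
E[X] = 1
E[X²] = Var(X) + (E[X])² = 1 + (1)² = 2
E[X(X-1)] = 2 - 1 = 1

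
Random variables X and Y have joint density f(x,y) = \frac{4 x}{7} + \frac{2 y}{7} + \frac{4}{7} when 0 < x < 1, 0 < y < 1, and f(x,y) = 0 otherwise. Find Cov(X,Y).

E[XY] = ∫∫ xy × f(x,y) dx dy = \frac{2}{7}
E[X] = \frac{23}{42}
E[Y] = \frac{11}{21}
Cov(X,Y) = E[XY] - E[X]E[Y] = - \frac{1}{882}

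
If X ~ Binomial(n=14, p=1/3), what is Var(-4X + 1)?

For X ~ Binomial(n=14, p=1/3):
Var(X) = \frac{28}{9}
Var(-4X + 1) = (-4)² × Var(X) = 16 × \frac{28}{9} = \frac{448}{9}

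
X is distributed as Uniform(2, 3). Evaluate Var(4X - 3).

For X ~ Uniform(2, 3):
Var(X) = \frac{1}{12}
Var(4X - 3) = (4)² × Var(X) = 16 × \frac{1}{12} = \frac{4}{3}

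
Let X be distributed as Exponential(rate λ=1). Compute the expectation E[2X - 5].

For X ~ Exponential(rate λ=1):
E[X] = 1
E[2X - 5] = 2 × E[X] - 5 = -3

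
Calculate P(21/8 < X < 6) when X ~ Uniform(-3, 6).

P(21/8 < X < 6) = ∫_{21/8}^{6} f(x) dx
where f(x) = \frac{1}{9}
= \frac{3}{8}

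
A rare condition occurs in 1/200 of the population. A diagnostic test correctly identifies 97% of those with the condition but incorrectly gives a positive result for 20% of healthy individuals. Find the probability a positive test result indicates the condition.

Let D = the rare event, + = positive/flagged.
P(D) = 1/200
P(+|D) = 97/100
P(+|D') = 20/100 = 1/5
P(+) = P(+|D)P(D) + P(+|D')P(D')
     = \frac{97}{100} × \frac{1}{200} + \frac{1}{5} × \frac{199}{200}
     = \frac{4077}{20000}
P(D|+) = P(+|D)P(D)/P(+) = \frac{97}{4077}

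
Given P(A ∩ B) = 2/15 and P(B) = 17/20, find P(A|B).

P(A|B) = P(A ∩ B) / P(B)
= (2/15) / (17/20)
= 8/51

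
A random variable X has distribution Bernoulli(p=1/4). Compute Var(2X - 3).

For X ~ Bernoulli(p=1/4):
Var(X) = \frac{3}{16}
Var(2X - 3) = (2)² × Var(X) = 4 × \frac{3}{16} = \frac{3}{4}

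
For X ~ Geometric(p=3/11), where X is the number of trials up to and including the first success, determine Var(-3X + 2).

For X ~ Geometric(p=3/11), where X is the number of trials up to and including the first success:
Var(X) = \frac{88}{9}
Var(-3X + 2) = (-3)² × Var(X) = 9 × \frac{88}{9} = 88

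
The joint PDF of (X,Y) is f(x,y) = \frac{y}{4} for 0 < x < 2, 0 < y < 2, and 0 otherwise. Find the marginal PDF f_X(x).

f_X(x) = ∫_0^2 f(x,y) dy
= ∫_0^2 \frac{y}{4} dy
= \frac{1}{2} for 0 < x < 2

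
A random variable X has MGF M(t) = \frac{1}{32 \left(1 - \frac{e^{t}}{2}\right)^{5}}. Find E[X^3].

To find E[X^3], compute M^(3)(0):
M^(1)(t) = \frac{5 e^{t}}{64 \left(1 - \frac{e^{t}}{2}\right)^{6}}
M^(2)(t) = \frac{5 e^{t}}{64 \left(1 - \frac{e^{t}}{2}\right)^{6}} + \frac{15 e^{2 t}}{64 \left(1 - \frac{e^{t}}{2}\right)^{7}}
M^(3)(t) = \frac{5 e^{t}}{64 \left(1 - \frac{e^{t}}{2}\right)^{6}} + \frac{45 e^{2 t}}{64 \left(1 - \frac{e^{t}}{2}\right)^{7}} + \frac{105 e^{3 t}}{128 \left(1 - \frac{e^{t}}{2}\right)^{8}}
M^(3)(0) = 305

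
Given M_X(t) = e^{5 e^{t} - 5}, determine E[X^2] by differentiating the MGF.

To find E[X^2], compute M^(2)(0):
M^(1)(t) = 5 e^{t} e^{5 e^{t} - 5}
M^(2)(t) = 25 e^{2 t} e^{5 e^{t} - 5} + 5 e^{t} e^{5 e^{t} - 5}
M^(2)(0) = 30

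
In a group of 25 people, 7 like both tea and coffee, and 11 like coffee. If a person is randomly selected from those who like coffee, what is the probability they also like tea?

P(A ∩ B) = 7/25
P(B) = 11/25
P(A|B) = P(A ∩ B) / P(B) = (7/25) / (11/25) = 7/11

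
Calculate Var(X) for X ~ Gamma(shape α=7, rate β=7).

For X ~ Gamma(shape α=7, rate β=7):
Var(X) = \frac{1}{7}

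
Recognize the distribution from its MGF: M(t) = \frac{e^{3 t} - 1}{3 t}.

The MGF M(t) = \frac{e^{3 t} - 1}{3 t} is the standard form for the Uniform distribution.
Comparing with the known MGF formula identifies: Uniform(0, 3)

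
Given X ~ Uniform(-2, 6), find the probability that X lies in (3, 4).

P(3 < X < 4) = ∫_{3}^{4} f(x) dx
where f(x) = \frac{1}{8}
= \frac{1}{8}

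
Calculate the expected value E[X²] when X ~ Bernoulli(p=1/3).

Using the identity E[X²] = Var(X) + (E[X])²:
E[X] = \frac{1}{3}
Var(X) = \frac{2}{9}
E[X²] = \frac{2}{9} + (\frac{1}{3})²
= \frac{1}{3}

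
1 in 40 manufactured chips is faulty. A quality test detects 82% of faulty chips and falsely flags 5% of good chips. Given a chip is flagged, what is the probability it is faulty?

Let D = the rare event, + = positive/flagged.
P(D) = 1/40
P(+|D) = 82/100 = 41/50
P(+|D') = 5/100 = 1/20
P(+) = P(+|D)P(D) + P(+|D')P(D')
     = \frac{41}{50} × \frac{1}{40} + \frac{1}{20} × \frac{39}{40}
     = \frac{277}{4000}
P(D|+) = P(+|D)P(D)/P(+) = \frac{82}{277}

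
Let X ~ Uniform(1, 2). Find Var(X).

For X ~ Uniform(1, 2):
Var(X) = \frac{1}{12}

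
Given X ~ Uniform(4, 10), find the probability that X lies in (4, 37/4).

P(4 < X < 37/4) = ∫_{4}^{37/4} f(x) dx
where f(x) = \frac{1}{6}
= \frac{7}{8}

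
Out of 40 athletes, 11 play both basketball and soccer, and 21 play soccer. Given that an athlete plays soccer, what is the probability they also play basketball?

P(A ∩ B) = 11/40
P(B) = 21/40
P(A|B) = P(A ∩ B) / P(B) = (11/40) / (21/40) = 11/21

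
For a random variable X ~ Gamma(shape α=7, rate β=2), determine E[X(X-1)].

E[X(X-1)] = E[X² - X] = E[X²] - E[X]
E[X] = \frac{7}{2}
E[X²] = Var(X) + (E[X])² = \frac{7}{4} + (\frac{7}{2})² = 14
E[X(X-1)] = 14 - \frac{7}{2} = \frac{21}{2}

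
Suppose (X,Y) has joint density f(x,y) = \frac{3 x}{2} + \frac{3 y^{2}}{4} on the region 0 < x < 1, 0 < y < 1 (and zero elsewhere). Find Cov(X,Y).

E[XY] = ∫∫ xy × f(x,y) dx dy = \frac{11}{32}
E[X] = \frac{5}{8}
E[Y] = \frac{9}{16}
Cov(X,Y) = E[XY] - E[X]E[Y] = - \frac{1}{128}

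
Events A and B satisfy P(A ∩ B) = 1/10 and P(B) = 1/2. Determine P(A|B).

P(A|B) = P(A ∩ B) / P(B)
= (1/10) / (1/2)
= 1/5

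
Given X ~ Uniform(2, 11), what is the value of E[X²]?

Using the identity E[X²] = Var(X) + (E[X])²:
E[X] = \frac{13}{2}
Var(X) = \frac{27}{4}
E[X²] = \frac{27}{4} + (\frac{13}{2})²
= 49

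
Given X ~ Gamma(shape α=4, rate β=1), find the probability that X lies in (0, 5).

P(0 < X < 5) = ∫_{0}^{5} f(x) dx
where f(x) = \frac{x^{3} e^{- x}}{6}
= 1 - \frac{118}{3 e^{5}}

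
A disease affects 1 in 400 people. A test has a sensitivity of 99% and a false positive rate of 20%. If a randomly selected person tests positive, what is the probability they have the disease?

Let D = the rare event, + = positive/flagged.
P(D) = 1/400
P(+|D) = 99/100
P(+|D') = 20/100 = 1/5
P(+) = P(+|D)P(D) + P(+|D')P(D')
     = \frac{99}{100} × \frac{1}{400} + \frac{1}{5} × \frac{399}{400}
     = \frac{8079}{40000}
P(D|+) = P(+|D)P(D)/P(+) = \frac{33}{2693}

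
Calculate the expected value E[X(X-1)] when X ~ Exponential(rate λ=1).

E[X(X-1)] = E[X² - X] = E[X²] - E[X]
E[X] = 1
E[X²] = Var(X) + (E[X])² = 1 + (1)² = 2
E[X(X-1)] = 2 - 1 = 1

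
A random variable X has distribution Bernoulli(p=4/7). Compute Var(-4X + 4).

For X ~ Bernoulli(p=4/7):
Var(X) = \frac{12}{49}
Var(-4X + 4) = (-4)² × Var(X) = 16 × \frac{12}{49} = \frac{192}{49}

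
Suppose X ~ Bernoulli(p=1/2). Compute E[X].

For X ~ Bernoulli(p=1/2), the expected value is:
E[X] = \frac{1}{2}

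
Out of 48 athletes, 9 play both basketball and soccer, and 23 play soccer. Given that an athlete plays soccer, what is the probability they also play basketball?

P(A ∩ B) = 9/48 = 3/16
P(B) = 23/48
P(A|B) = P(A ∩ B) / P(B) = (3/16) / (23/48) = 9/23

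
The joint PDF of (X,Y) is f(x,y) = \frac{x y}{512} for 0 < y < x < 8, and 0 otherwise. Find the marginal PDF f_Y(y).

f_Y(y) = ∫_y^8 \frac{x y}{512} dx = \frac{y \left(64 - y^{2}\right)}{1024}
for 0 < y < 8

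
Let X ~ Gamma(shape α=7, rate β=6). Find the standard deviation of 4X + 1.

For X ~ Gamma(shape α=7, rate β=6):
Var(X) = \frac{7}{36}
SD(X) = √(Var(X)) = √(\frac{7}{36}) = \frac{\sqrt{7}}{6}
SD(4X + 1) = |4| × SD(X) = 4 × \frac{\sqrt{7}}{6} = \frac{2 \sqrt{7}}{3}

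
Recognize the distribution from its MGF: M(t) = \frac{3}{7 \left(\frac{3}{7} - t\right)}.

The MGF M(t) = \frac{3}{7 \left(\frac{3}{7} - t\right)} is the standard form for the Exponential distribution.
Comparing with the known MGF formula identifies: Exponential(rate λ=3/7)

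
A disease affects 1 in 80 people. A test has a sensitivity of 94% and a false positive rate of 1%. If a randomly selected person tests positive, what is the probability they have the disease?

Let D = the rare event, + = positive/flagged.
P(D) = 1/80
P(+|D) = 94/100 = 47/50
P(+|D') = 1/100
P(+) = P(+|D)P(D) + P(+|D')P(D')
     = \frac{47}{50} × \frac{1}{80} + \frac{1}{100} × \frac{79}{80}
     = \frac{173}{8000}
P(D|+) = P(+|D)P(D)/P(+) = \frac{94}{173}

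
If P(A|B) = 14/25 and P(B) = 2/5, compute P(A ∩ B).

By definition, P(A|B) = P(A ∩ B) / P(B)
So P(A ∩ B) = P(A|B) × P(B)
= 14/25 × 2/5
= 28/125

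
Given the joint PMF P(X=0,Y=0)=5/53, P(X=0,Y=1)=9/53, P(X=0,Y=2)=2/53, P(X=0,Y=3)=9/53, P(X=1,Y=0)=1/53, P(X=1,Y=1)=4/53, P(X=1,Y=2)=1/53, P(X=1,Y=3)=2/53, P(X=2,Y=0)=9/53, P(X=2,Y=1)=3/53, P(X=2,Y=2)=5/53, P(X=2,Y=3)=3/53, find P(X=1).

P(X=1) = P(X=1,Y=0) + P(X=1,Y=1) + P(X=1,Y=2) + P(X=1,Y=3)
= 1/53 + 4/53 + 1/53 + 2/53
= 8/53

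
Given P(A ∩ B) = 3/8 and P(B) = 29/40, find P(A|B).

P(A|B) = P(A ∩ B) / P(B)
= (3/8) / (29/40)
= 15/29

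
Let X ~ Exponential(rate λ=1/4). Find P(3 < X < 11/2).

P(3 < X < 11/2) = ∫_{3}^{11/2} f(x) dx
where f(x) = \frac{e^{- \frac{x}{4}}}{4}
= - \frac{1}{e^{\frac{11}{8}}} + e^{- \frac{3}{4}}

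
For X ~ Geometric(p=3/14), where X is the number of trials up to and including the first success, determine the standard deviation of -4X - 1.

For X ~ Geometric(p=3/14), where X is the number of trials up to and including the first success:
Var(X) = \frac{154}{9}
SD(X) = √(Var(X)) = √(\frac{154}{9}) = \frac{\sqrt{154}}{3}
SD(-4X - 1) = |-4| × SD(X) = 4 × \frac{\sqrt{154}}{3} = \frac{4 \sqrt{154}}{3}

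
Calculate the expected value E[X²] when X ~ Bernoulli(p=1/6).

Using the identity E[X²] = Var(X) + (E[X])²:
E[X] = \frac{1}{6}
Var(X) = \frac{5}{36}
E[X²] = \frac{5}{36} + (\frac{1}{6})²
= \frac{1}{6}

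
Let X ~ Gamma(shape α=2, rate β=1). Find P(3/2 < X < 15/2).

P(3/2 < X < 15/2) = ∫_{3/2}^{15/2} f(x) dx
where f(x) = x e^{- x}
= \frac{-17 + 5 e^{6}}{2 e^{\frac{15}{2}}}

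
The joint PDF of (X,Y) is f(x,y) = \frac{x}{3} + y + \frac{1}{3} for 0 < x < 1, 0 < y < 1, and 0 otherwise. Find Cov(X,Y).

E[XY] = ∫∫ xy × f(x,y) dx dy = \frac{11}{36}
E[X] = \frac{19}{36}
E[Y] = \frac{7}{12}
Cov(X,Y) = E[XY] - E[X]E[Y] = - \frac{1}{432}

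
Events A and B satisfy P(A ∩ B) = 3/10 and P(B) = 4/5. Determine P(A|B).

P(A|B) = P(A ∩ B) / P(B)
= (3/10) / (4/5)
= 3/8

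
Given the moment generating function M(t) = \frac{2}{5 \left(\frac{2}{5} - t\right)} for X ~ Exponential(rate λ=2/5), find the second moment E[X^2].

To find E[X^2], compute M^(2)(0):
M^(1)(t) = \frac{2}{5 \left(\frac{2}{5} - t\right)^{2}}
M^(2)(t) = \frac{4}{5 \left(\frac{2}{5} - t\right)^{3}}
M^(2)(0) = \frac{25}{2}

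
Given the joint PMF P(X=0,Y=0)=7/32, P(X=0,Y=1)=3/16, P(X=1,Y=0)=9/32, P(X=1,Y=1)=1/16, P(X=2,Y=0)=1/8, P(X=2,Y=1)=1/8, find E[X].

First find marginal of X:
P(X=0) = 13/32
P(X=1) = 11/32
P(X=2) = 1/4
E[X] = 0 × 13/32 + 1 × 11/32 + 2 × 1/4 = 27/32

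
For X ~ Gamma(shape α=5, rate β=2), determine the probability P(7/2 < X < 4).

P(7/2 < X < 4) = ∫_{7/2}^{4} f(x) dx
where f(x) = \frac{4 x^{4} e^{- 2 x}}{3}
= \frac{-7128 + 4553 e}{24 e^{8}}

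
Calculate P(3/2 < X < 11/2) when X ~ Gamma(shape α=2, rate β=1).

P(3/2 < X < 11/2) = ∫_{3/2}^{11/2} f(x) dx
where f(x) = x e^{- x}
= \frac{-13 + 5 e^{4}}{2 e^{\frac{11}{2}}}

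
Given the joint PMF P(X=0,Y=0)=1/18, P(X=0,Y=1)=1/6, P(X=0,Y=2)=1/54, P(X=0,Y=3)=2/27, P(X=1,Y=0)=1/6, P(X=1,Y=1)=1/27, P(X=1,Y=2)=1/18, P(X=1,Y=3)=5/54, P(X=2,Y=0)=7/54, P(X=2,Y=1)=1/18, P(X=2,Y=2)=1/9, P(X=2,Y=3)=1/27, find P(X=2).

P(X=2) = P(X=2,Y=0) + P(X=2,Y=1) + P(X=2,Y=2) + P(X=2,Y=3)
= 7/54 + 1/18 + 1/9 + 1/27
= 1/3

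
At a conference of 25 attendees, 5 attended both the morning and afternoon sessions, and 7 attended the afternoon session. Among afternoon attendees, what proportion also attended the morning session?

P(A ∩ B) = 5/25 = 1/5
P(B) = 7/25
P(A|B) = P(A ∩ B) / P(B) = (1/5) / (7/25) = 5/7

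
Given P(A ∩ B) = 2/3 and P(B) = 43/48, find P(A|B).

P(A|B) = P(A ∩ B) / P(B)
= (2/3) / (43/48)
= 32/43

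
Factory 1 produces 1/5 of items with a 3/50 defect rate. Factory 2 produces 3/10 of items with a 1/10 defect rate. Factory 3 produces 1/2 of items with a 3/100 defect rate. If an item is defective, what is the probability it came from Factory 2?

Using Bayes' theorem:
P(F1) = 1/5, P(D|F1) = 3/50
P(F2) = 3/10, P(D|F2) = 1/10
P(F3) = 1/2, P(D|F3) = 3/100
P(D) = P(D|F1)P(F1) + P(D|F2)P(F2) + P(D|F3)P(F3)
     = \frac{57}{1000}
P(F2|D) = P(D|F2)P(F2) / P(D)
= \frac{10}{19}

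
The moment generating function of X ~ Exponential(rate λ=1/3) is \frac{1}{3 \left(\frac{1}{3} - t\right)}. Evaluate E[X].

To find E[X], compute M^(1)(0):
M^(1)(t) = \frac{1}{3 \left(\frac{1}{3} - t\right)^{2}}
M^(1)(0) = 3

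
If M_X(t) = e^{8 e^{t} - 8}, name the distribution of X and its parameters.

The MGF M(t) = e^{8 e^{t} - 8} is the standard form for the Poisson distribution.
Comparing with the known MGF formula identifies: Poisson(λ=8)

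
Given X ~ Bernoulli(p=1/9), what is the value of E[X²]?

Using the identity E[X²] = Var(X) + (E[X])²:
E[X] = \frac{1}{9}
Var(X) = \frac{8}{81}
E[X²] = \frac{8}{81} + (\frac{1}{9})²
= \frac{1}{9}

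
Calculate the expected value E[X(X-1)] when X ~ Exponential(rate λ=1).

E[X(X-1)] = E[X² - X] = E[X²] - E[X]
E[X] = 1
E[X²] = Var(X) + (E[X])² = 1 + (1)² = 2
E[X(X-1)] = 2 - 1 = 1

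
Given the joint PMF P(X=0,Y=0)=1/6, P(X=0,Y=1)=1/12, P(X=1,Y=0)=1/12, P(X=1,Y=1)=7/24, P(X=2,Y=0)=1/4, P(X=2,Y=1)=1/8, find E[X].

First find marginal of X:
P(X=0) = 1/4
P(X=1) = 3/8
P(X=2) = 3/8
E[X] = 0 × 1/4 + 1 × 3/8 + 2 × 3/8 = 9/8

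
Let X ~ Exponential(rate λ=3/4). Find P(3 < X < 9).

P(3 < X < 9) = ∫_{3}^{9} f(x) dx
where f(x) = \frac{3 e^{- \frac{3 x}{4}}}{4}
= - \frac{1 - e^{\frac{9}{2}}}{e^{\frac{27}{4}}}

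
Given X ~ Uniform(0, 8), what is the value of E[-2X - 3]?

For X ~ Uniform(0, 8):
E[X] = 4
E[-2X - 3] = -2 × E[X] - 3 = -11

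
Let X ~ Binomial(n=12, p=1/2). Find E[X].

For X ~ Binomial(n=12, p=1/2), the expected value is:
E[X] = 6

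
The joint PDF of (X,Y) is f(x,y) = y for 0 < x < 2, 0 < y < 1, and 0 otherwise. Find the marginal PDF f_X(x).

f_X(x) = ∫_0^1 f(x,y) dy
= ∫_0^1 y dy
= \frac{1}{2} for 0 < x < 2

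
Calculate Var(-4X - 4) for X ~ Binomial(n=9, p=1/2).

For X ~ Binomial(n=9, p=1/2):
Var(X) = \frac{9}{4}
Var(-4X - 4) = (-4)² × Var(X) = 16 × \frac{9}{4} = 36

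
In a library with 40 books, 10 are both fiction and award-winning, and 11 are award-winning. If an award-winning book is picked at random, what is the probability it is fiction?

P(A ∩ B) = 10/40 = 1/4
P(B) = 11/40
P(A|B) = P(A ∩ B) / P(B) = (1/4) / (11/40) = 10/11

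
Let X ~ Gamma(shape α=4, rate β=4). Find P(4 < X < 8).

P(4 < X < 8) = ∫_{4}^{8} f(x) dx
where f(x) = \frac{128 x^{3} e^{- 4 x}}{3}
= \frac{-18019 + 2483 e^{16}}{3 e^{32}}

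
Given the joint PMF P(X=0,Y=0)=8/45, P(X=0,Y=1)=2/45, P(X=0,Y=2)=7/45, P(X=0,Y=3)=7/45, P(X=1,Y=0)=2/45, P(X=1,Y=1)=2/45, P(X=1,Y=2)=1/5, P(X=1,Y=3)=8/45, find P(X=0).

P(X=0) = P(X=0,Y=0) + P(X=0,Y=1) + P(X=0,Y=2) + P(X=0,Y=3)
= 8/45 + 2/45 + 7/45 + 7/45
= 8/15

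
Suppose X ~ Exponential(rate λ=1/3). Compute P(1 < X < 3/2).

P(1 < X < 3/2) = ∫_{1}^{3/2} f(x) dx
where f(x) = \frac{e^{- \frac{x}{3}}}{3}
= - \frac{1}{e^{\frac{1}{2}}} + e^{- \frac{1}{3}}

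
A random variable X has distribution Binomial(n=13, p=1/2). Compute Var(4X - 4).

For X ~ Binomial(n=13, p=1/2):
Var(X) = \frac{13}{4}
Var(4X - 4) = (4)² × Var(X) = 16 × \frac{13}{4} = 52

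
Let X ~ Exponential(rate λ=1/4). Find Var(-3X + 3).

For X ~ Exponential(rate λ=1/4):
Var(X) = 16
Var(-3X + 3) = (-3)² × Var(X) = 9 × 16 = 144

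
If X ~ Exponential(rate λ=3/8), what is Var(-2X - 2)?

For X ~ Exponential(rate λ=3/8):
Var(X) = \frac{64}{9}
Var(-2X - 2) = (-2)² × Var(X) = 4 × \frac{64}{9} = \frac{256}{9}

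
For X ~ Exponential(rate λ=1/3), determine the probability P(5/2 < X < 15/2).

P(5/2 < X < 15/2) = ∫_{5/2}^{15/2} f(x) dx
where f(x) = \frac{e^{- \frac{x}{3}}}{3}
= - \frac{1}{e^{\frac{5}{2}}} + e^{- \frac{5}{6}}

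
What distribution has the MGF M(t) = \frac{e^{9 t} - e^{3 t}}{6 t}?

The MGF M(t) = \frac{e^{9 t} - e^{3 t}}{6 t} is the standard form for the Uniform distribution.
Comparing with the known MGF formula identifies: Uniform(3, 9)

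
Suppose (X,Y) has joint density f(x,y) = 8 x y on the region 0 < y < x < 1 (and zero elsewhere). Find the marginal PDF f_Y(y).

f_Y(y) = ∫_y^1 8 x y dx = 4 y \left(1 - y^{2}\right)
for 0 < y < 1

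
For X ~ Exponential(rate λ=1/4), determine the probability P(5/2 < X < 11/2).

P(5/2 < X < 11/2) = ∫_{5/2}^{11/2} f(x) dx
where f(x) = \frac{e^{- \frac{x}{4}}}{4}
= - \frac{1 - e^{\frac{3}{4}}}{e^{\frac{11}{8}}}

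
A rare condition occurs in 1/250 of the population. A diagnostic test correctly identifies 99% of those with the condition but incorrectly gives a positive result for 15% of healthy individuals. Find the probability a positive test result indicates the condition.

Let D = the rare event, + = positive/flagged.
P(D) = 1/250
P(+|D) = 99/100
P(+|D') = 15/100 = 3/20
P(+) = P(+|D)P(D) + P(+|D')P(D')
     = \frac{99}{100} × \frac{1}{250} + \frac{3}{20} × \frac{249}{250}
     = \frac{1917}{12500}
P(D|+) = P(+|D)P(D)/P(+) = \frac{11}{426}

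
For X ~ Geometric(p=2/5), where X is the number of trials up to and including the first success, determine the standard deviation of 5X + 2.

For X ~ Geometric(p=2/5), where X is the number of trials up to and including the first success:
Var(X) = \frac{15}{4}
SD(X) = √(Var(X)) = √(\frac{15}{4}) = \frac{\sqrt{15}}{2}
SD(5X + 2) = |5| × SD(X) = 5 × \frac{\sqrt{15}}{2} = \frac{5 \sqrt{15}}{2}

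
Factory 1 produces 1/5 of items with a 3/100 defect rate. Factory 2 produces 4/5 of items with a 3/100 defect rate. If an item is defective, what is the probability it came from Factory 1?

Using Bayes' theorem:
P(F1) = 1/5, P(D|F1) = 3/100
P(F2) = 4/5, P(D|F2) = 3/100
P(D) = P(D|F1)P(F1) + P(D|F2)P(F2)
     = \frac{3}{100}
P(F1|D) = P(D|F1)P(F1) / P(D)
= \frac{1}{5}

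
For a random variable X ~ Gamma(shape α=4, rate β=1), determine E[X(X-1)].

E[X(X-1)] = E[X² - X] = E[X²] - E[X]
E[X] = 4
E[X²] = Var(X) + (E[X])² = 4 + (4)² = 20
E[X(X-1)] = 20 - 4 = 16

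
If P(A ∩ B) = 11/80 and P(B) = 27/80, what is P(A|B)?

P(A|B) = P(A ∩ B) / P(B)
= (11/80) / (27/80)
= 11/27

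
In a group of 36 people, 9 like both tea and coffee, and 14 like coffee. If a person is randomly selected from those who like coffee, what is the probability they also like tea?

P(A ∩ B) = 9/36 = 1/4
P(B) = 14/36 = 7/18
P(A|B) = P(A ∩ B) / P(B) = (1/4) / (7/18) = 9/14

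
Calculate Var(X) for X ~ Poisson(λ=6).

For X ~ Poisson(λ=6):
Var(X) = 6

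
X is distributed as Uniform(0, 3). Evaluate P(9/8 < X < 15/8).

P(9/8 < X < 15/8) = ∫_{9/8}^{15/8} f(x) dx
where f(x) = \frac{1}{3}
= \frac{1}{4}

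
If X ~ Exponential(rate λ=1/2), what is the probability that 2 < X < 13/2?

P(2 < X < 13/2) = ∫_{2}^{13/2} f(x) dx
where f(x) = \frac{e^{- \frac{x}{2}}}{2}
= - \frac{1}{e^{\frac{13}{4}}} + e^{-1}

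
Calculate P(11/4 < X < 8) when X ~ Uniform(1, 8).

P(11/4 < X < 8) = ∫_{11/4}^{8} f(x) dx
where f(x) = \frac{1}{7}
= \frac{3}{4}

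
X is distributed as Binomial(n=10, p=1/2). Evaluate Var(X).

For X ~ Binomial(n=10, p=1/2):
Var(X) = \frac{5}{2}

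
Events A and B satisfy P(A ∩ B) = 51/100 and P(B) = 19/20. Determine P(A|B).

P(A|B) = P(A ∩ B) / P(B)
= (51/100) / (19/20)
= 51/95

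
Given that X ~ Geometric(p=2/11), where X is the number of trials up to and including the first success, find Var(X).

For X ~ Geometric(p=2/11), where X is the number of trials up to and including the first success:
Var(X) = \frac{99}{4}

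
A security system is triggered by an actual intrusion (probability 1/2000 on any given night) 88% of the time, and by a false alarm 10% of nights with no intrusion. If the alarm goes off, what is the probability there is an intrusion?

Let D = the rare event, + = positive/flagged.
P(D) = 1/2000
P(+|D) = 88/100 = 22/25
P(+|D') = 10/100 = 1/10
P(+) = P(+|D)P(D) + P(+|D')P(D')
     = \frac{22}{25} × \frac{1}{2000} + \frac{1}{10} × \frac{1999}{2000}
     = \frac{10039}{100000}
P(D|+) = P(+|D)P(D)/P(+) = \frac{44}{10039}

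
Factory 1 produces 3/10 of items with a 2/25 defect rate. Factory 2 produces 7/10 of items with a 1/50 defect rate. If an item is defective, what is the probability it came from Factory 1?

Using Bayes' theorem:
P(F1) = 3/10, P(D|F1) = 2/25
P(F2) = 7/10, P(D|F2) = 1/50
P(D) = P(D|F1)P(F1) + P(D|F2)P(F2)
     = \frac{19}{500}
P(F1|D) = P(D|F1)P(F1) / P(D)
= \frac{12}{19}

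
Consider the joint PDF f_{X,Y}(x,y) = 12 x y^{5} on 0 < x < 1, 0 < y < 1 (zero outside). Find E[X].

E[X] = ∫_0^1 ∫_0^1 x × f(x,y) dy dx
= ∫_0^1 ∫_0^1 x × (12 x y^{5}) dy dx
= \frac{2}{3}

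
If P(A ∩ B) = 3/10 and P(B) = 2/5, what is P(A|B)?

P(A|B) = P(A ∩ B) / P(B)
= (3/10) / (2/5)
= 3/4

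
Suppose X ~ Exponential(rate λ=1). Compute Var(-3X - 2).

For X ~ Exponential(rate λ=1):
Var(X) = 1
Var(-3X - 2) = (-3)² × Var(X) = 9 × 1 = 9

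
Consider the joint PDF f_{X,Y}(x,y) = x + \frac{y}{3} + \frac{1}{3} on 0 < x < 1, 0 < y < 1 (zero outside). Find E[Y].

E[Y] = ∫_0^1 ∫_0^1 y × f(x,y) dx dy
= \frac{19}{36}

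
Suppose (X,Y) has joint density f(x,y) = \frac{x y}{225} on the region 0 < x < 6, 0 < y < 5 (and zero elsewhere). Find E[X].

f_X(x) = ∫_0^5 \frac{x y}{225} dy = \frac{x}{18}
E[X] = ∫_0^6 x × (\frac{x}{18}) dx = 4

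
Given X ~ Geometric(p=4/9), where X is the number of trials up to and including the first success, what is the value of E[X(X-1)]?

E[X(X-1)] = E[X² - X] = E[X²] - E[X]
E[X] = \frac{9}{4}
E[X²] = Var(X) + (E[X])² = \frac{45}{16} + (\frac{9}{4})² = \frac{63}{8}
E[X(X-1)] = \frac{63}{8} - \frac{9}{4} = \frac{45}{8}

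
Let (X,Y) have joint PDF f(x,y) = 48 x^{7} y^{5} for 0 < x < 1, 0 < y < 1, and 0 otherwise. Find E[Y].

E[Y] = ∫_0^1 ∫_0^1 y × f(x,y) dx dy
= \frac{6}{7}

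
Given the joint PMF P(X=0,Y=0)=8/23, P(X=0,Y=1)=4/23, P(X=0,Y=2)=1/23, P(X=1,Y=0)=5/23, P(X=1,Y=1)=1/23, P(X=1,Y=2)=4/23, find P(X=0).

P(X=0) = P(X=0,Y=0) + P(X=0,Y=1) + P(X=0,Y=2)
= 8/23 + 4/23 + 1/23
= 13/23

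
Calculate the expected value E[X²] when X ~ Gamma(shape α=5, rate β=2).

Using the identity E[X²] = Var(X) + (E[X])²:
E[X] = \frac{5}{2}
Var(X) = \frac{5}{4}
E[X²] = \frac{5}{4} + (\frac{5}{2})²
= \frac{15}{2}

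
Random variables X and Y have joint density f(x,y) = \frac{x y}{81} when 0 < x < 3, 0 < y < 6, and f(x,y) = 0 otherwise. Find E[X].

f_X(x) = ∫_0^6 \frac{x y}{81} dy = \frac{2 x}{9}
E[X] = ∫_0^3 x × (\frac{2 x}{9}) dx = 2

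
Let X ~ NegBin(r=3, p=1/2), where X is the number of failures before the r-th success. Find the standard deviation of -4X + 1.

For X ~ NegBin(r=3, p=1/2), where X is the number of failures before the r-th success:
Var(X) = 6
SD(X) = √(Var(X)) = √(6) = \sqrt{6}
SD(-4X + 1) = |-4| × SD(X) = 4 × \sqrt{6} = 4 \sqrt{6}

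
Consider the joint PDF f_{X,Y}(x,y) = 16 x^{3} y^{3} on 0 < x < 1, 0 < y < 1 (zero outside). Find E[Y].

E[Y] = ∫_0^1 ∫_0^1 y × f(x,y) dx dy
= \frac{4}{5}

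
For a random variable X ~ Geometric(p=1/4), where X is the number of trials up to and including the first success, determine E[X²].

Using the identity E[X²] = Var(X) + (E[X])²:
E[X] = 4
Var(X) = 12
E[X²] = 12 + (4)²
= 28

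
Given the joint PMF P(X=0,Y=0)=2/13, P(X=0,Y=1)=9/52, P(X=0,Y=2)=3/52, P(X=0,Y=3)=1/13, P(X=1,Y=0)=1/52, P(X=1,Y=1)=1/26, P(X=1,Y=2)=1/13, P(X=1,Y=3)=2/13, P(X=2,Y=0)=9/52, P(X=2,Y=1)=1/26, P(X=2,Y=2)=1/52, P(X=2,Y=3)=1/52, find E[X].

First find marginal of X:
P(X=0) = 6/13
P(X=1) = 15/52
P(X=2) = 1/4
E[X] = 0 × 6/13 + 1 × 15/52 + 2 × 1/4 = 41/52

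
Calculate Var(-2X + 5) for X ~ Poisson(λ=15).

For X ~ Poisson(λ=15):
Var(X) = 15
Var(-2X + 5) = (-2)² × Var(X) = 4 × 15 = 60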